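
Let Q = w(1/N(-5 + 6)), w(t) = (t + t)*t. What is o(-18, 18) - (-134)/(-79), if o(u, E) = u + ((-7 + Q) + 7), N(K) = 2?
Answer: -3033/158 ≈ -19.196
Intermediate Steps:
w(t) = 2*t² (w(t) = (2*t)*t = 2*t²)
Q = ½ (Q = 2*(1/2)² = 2*(½)² = 2*(¼) = ½ ≈ 0.50000)
o(u, E) = ½ + u (o(u, E) = u + ((-7 + ½) + 7) = u + (-13/2 + 7) = u + ½ = ½ + u)
o(-18, 18) - (-134)/(-79) = (½ - 18) - (-134)/(-79) = -35/2 - (-134)*(-1)/79 = -35/2 - 1*134/79 = -35/2 - 134/79 = -3033/158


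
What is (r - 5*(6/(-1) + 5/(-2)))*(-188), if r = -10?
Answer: -6110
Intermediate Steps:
(r - 5*(6/(-1) + 5/(-2)))*(-188) = (-10 - 5*(6/(-1) + 5/(-2)))*(-188) = (-10 - 5*(6*(-1) + 5*(-1/2)))*(-188) = (-10 - 5*(-6 - 5/2))*(-188) = (-10 - 5*(-17/2))*(-188) = (-10 + 85/2)*(-188) = (65/2)*(-188) = -6110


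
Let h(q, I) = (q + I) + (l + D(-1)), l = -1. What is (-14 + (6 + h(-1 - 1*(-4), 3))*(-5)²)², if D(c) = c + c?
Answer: 44521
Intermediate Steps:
D(c) = 2*c
h(q, I) = -3 + I + q (h(q, I) = (q + I) + (-1 + 2*(-1)) = (I + q) + (-1 - 2) = (I + q) - 3 = -3 + I + q)
(-14 + (6 + h(-1 - 1*(-4), 3))*(-5)²)² = (-14 + (6 + (-3 + 3 + (-1 - 1*(-4))))*(-5)²)² = (-14 + (6 + (-3 + 3 + (-1 + 4)))*25)² = (-14 + (6 + (-3 + 3 + 3))*25)² = (-14 + (6 + 3)*25)² = (-14 + 9*25)² = (-14 + 225)² = 211² = 44521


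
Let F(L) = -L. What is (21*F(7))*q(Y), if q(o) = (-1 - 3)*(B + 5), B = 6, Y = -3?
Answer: 6468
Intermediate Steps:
q(o) = -44 (q(o) = (-1 - 3)*(6 + 5) = -4*11 = -44)
(21*F(7))*q(Y) = (21*(-1*7))*(-44) = (21*(-7))*(-44) = -147*(-44) = 6468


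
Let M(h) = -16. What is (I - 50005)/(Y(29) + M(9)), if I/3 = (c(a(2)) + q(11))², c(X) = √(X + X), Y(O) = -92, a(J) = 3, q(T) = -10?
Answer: 49687/108 + 5*√6/9 ≈ 461.43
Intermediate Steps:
c(X) = √2*√X (c(X) = √(2*X) = √2*√X)
I = 3*(-10 + √6)² (I = 3*(√2*√3 - 10)² = 3*(√6 - 10)² = 3*(-10 + √6)² ≈ 171.03)
(I - 50005)/(Y(29) + M(9)) = ((318 - 60*√6) - 50005)/(-92 - 16) = (-49687 - 60*√6)/(-108) = (-49687 - 60*√6)*(-1/108) = 49687/108 + 5*√6/9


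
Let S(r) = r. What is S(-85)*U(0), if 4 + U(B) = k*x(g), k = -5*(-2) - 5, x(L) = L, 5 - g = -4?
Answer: -3485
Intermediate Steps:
g = 9 (g = 5 - 1*(-4) = 5 + 4 = 9)
k = 5 (k = 10 - 5 = 5)
U(B) = 41 (U(B) = -4 + 5*9 = -4 + 45 = 41)
S(-85)*U(0) = -85*41 = -3485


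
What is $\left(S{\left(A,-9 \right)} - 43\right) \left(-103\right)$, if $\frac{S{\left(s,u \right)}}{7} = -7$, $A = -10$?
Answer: $9476$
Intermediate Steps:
$S{\left(s,u \right)} = -49$ ($S{\left(s,u \right)} = 7 \left(-7\right) = -49$)
$\left(S{\left(A,-9 \right)} - 43\right) \left(-103\right) = \left(-49 - 43\right) \left(-103\right) = \left(-92\right) \left(-103\right) = 9476$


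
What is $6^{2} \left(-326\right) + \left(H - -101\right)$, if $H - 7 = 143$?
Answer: $-11485$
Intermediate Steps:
$H = 150$ ($H = 7 + 143 = 150$)
$6^{2} \left(-326\right) + \left(H - -101\right) = 6^{2} \left(-326\right) + \left(150 - -101\right) = 36 \left(-326\right) + \left(150 + 101\right) = -11736 + 251 = -11485$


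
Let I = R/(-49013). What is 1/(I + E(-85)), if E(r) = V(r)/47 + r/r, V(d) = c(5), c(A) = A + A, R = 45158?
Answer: 2303611/671315 ≈ 3.4315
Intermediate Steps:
I = -45158/49013 (I = 45158/(-49013) = 45158*(-1/49013) = -45158/49013 ≈ -0.92135)
c(A) = 2*A
V(d) = 10 (V(d) = 2*5 = 10)
E(r) = 57/47 (E(r) = 10/47 + r/r = 10*(1/47) + 1 = 10/47 + 1 = 57/47)
1/(I + E(-85)) = 1/(-45158/49013 + 57/47) = 1/(671315/2303611) = 2303611/671315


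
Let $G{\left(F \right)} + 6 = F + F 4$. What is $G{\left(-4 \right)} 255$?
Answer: $-6630$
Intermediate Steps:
$G{\left(F \right)} = -6 + 5 F$ ($G{\left(F \right)} = -6 + \left(F + F 4\right) = -6 + \left(F + 4 F\right) = -6 + 5 F$)
$G{\left(-4 \right)} 255 = \left(-6 + 5 \left(-4\right)\right) 255 = \left(-6 - 20\right) 255 = \left(-26\right) 255 = -6630$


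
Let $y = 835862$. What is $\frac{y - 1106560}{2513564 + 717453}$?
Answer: $- \frac{270698}{3231017} \approx -0.083781$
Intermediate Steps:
$\frac{y - 1106560}{2513564 + 717453} = \frac{835862 - 1106560}{2513564 + 717453} = \frac{835862 + \left(-1719638 + 613078\right)}{3231017} = \left(835862 - 1106560\right) \frac{1}{3231017} = \left(-270698\right) \frac{1}{3231017} = - \frac{270698}{3231017}$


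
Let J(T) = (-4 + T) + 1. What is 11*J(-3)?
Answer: -66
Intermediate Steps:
J(T) = -3 + T
11*J(-3) = 11*(-3 - 3) = 11*(-6) = -66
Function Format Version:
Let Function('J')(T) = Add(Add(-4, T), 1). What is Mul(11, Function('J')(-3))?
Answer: -66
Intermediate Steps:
Function('J')(T) = Add(-3, T)
Mul(11, Function('J')(-3)) = Mul(11, Add(-3, -3)) = Mul(11, -6) = -66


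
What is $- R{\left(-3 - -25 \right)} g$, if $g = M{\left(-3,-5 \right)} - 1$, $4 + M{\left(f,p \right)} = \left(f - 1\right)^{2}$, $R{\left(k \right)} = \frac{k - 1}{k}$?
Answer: $- \frac{21}{2} \approx -10.5$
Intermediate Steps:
$R{\left(k \right)} = \frac{-1 + k}{k}$
$M{\left(f,p \right)} = -4 + \left(-1 + f\right)^{2}$ ($M{\left(f,p \right)} = -4 + \left(f - 1\right)^{2} = -4 + \left(-1 + f\right)^{2}$)
$g = 11$ ($g = \left(-4 + \left(-1 - 3\right)^{2}\right) - 1 = \left(-4 + \left(-4\right)^{2}\right) - 1 = \left(-4 + 16\right) - 1 = 12 - 1 = 11$)
$- R{\left(-3 - -25 \right)} g = - \frac{-1 - -22}{-3 - -25} \cdot 11 = - \frac{-1 + \left(-3 + 25\right)}{-3 + 25} \cdot 11 = - \frac{-1 + 22}{22} \cdot 11 = - \frac{21}{22} \cdot 11 = \left(-1\right) \frac{21}{22} \cdot 11 = \left(- \frac{21}{22}\right) 11 = - \frac{21}{2}$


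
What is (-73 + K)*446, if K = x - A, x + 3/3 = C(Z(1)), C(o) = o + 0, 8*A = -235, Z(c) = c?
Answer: -77827/4 ≈ -19457.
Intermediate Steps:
A = -235/8 (A = (⅛)*(-235) = -235/8 ≈ -29.375)
C(o) = o
x = 0 (x = -1 + 1 = 0)
K = 235/8 (K = 0 - 1*(-235/8) = 0 + 235/8 = 235/8 ≈ 29.375)
(-73 + K)*446 = (-73 + 235/8)*446 = -349/8*446 = -77827/4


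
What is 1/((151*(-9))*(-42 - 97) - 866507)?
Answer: -1/677606 ≈ -1.4758e-6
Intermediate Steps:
1/((151*(-9))*(-42 - 97) - 866507) = 1/(-1359*(-139) - 866507) = 1/(188901 - 866507) = 1/(-677606) = -1/677606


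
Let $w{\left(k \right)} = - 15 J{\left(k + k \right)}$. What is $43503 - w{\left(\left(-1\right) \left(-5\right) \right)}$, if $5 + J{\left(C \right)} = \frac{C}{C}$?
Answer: $43443$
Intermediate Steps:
$J{\left(C \right)} = -4$ ($J{\left(C \right)} = -5 + \frac{C}{C} = -5 + 1 = -4$)
$w{\left(k \right)} = 60$ ($w{\left(k \right)} = \left(-15\right) \left(-4\right) = 60$)
$43503 - w{\left(\left(-1\right) \left(-5\right) \right)} = 43503 - 60 = 43443$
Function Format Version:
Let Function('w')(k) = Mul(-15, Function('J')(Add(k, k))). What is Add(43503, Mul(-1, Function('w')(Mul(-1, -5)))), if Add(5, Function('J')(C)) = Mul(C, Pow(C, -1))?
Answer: 43443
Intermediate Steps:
Function('J')(C) = -4 (Function('J')(C) = Add(-5, Mul(C, Pow(C, -1))) = Add(-5, 1) = -4)
Function('w')(k) = 60 (Function('w')(k) = Mul(-15, -4) = 60)
Add(43503, Mul(-1, Function('w')(Mul(-1, -5)))) = Add(43503, Mul(-1, 60)) = Add(43503, -60) = 43443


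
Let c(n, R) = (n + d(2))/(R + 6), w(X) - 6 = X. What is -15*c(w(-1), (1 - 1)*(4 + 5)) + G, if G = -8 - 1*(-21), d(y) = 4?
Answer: -19/2 ≈ -9.5000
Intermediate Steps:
w(X) = 6 + X
c(n, R) = (4 + n)/(6 + R) (c(n, R) = (n + 4)/(R + 6) = (4 + n)/(6 + R))
G = 13 (G = -8 + 21 = 13)
-15*c(w(-1), (1 - 1)*(4 + 5)) + G = -15*(4 + (6 - 1))/(6 + (1 - 1)*(4 + 5)) + 13 = -15*(4 + 5)/(6 + 0*9) + 13 = -15*9/(6 + 0) + 13 = -15*9/6 + 13 = -5*9/2 + 13 = -15*3/2 + 13 = -45/2 + 13 = -19/2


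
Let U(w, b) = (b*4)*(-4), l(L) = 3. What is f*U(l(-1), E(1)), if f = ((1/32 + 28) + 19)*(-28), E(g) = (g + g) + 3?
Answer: 105350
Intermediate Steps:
E(g) = 3 + 2*g (E(g) = 2*g + 3 = 3 + 2*g)
U(w, b) = -16*b (U(w, b) = (4*b)*(-4) = -16*b)
f = -10535/8 (f = ((1/32 + 28) + 19)*(-28) = (897/32 + 19)*(-28) = (1505/32)*(-28) = -10535/8 ≈ -1316.9)
f*U(l(-1), E(1)) = -(-21070)*(3 + 2*1) = -(-21070)*(3 + 2) = -(-21070)*5 = -10535/8*(-80) = 105350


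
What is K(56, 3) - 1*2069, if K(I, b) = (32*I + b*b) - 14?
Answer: -282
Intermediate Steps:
K(I, b) = -14 + b² + 32*I (K(I, b) = (32*I + b²) - 14 = (b² + 32*I) - 14 = -14 + b² + 32*I)
K(56, 3) - 1*2069 = (-14 + 3² + 32*56) - 1*2069 = (-14 + 9 + 1792) - 2069 = 1787 - 2069 = -282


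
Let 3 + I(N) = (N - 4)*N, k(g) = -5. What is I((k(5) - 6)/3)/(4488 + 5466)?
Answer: 113/44793 ≈ 0.0025227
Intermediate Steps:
I(N) = -3 + N*(-4 + N) (I(N) = -3 + (N - 4)*N = -3 + (-4 + N)*N = -3 + N*(-4 + N))
I((k(5) - 6)/3)/(4488 + 5466) = (-3 + ((-5 - 6)/3)**2 - 4*(-5 - 6)/3)/(4488 + 5466) = (-3 + (-11*1/3)**2 - (-44)/3)/9954 = (-3 + (-11/3)**2 - 4*(-11/3))/9954 = (-3 + 121/9 + 44/3)/9954 = (1/9954)*(226/9) = 113/44793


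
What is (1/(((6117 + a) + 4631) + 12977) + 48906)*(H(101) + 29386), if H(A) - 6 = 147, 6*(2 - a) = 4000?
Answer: 99941247949071/69181 ≈ 1.4446e+9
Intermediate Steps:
a = -1994/3 (a = 2 - ⅙*4000 = 2 - 2000/3 = -1994/3 ≈ -664.67)
H(A) = 153 (H(A) = 6 + 147 = 153)
(1/(((6117 + a) + 4631) + 12977) + 48906)*(H(101) + 29386) = (1/(((6117 - 1994/3) + 4631) + 12977) + 48906)*(153 + 29386) = (1/((16357/3 + 4631) + 12977) + 48906)*29539 = (1/(30250/3 + 12977) + 48906)*29539 = (1/(69181/3) + 48906)*29539 = (3/69181 + 48906)*29539 = (3383365989/69181)*29539 = 99941247949071/69181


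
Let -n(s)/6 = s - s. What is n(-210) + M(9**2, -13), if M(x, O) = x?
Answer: 81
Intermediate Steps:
n(s) = 0 (n(s) = -6*(s - s) = -6*0 = 0)
n(-210) + M(9**2, -13) = 0 + 9**2 = 0 + 81 = 81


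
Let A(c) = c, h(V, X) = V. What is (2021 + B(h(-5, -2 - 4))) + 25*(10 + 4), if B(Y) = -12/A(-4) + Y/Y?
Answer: 2375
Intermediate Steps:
B(Y) = 4 (B(Y) = -12/(-4) + Y/Y = -12*(-¼) + 1 = 3 + 1 = 4)
(2021 + B(h(-5, -2 - 4))) + 25*(10 + 4) = (2021 + 4) + 25*(10 + 4) = 2025 + 25*14 = 2025 + 350 = 2375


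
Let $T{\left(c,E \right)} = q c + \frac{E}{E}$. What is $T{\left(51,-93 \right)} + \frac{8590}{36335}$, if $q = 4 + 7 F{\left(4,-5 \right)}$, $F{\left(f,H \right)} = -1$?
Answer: $- \frac{1102866}{7267} \approx -151.76$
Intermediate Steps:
$q = -3$ ($q = 4 + 7 \left(-1\right) = 4 - 7 = -3$)
$T{\left(c,E \right)} = 1 - 3 c$ ($T{\left(c,E \right)} = - 3 c + \frac{E}{E} = - 3 c + 1 = 1 - 3 c$)
$T{\left(51,-93 \right)} + \frac{8590}{36335} = \left(1 - 153\right) + \frac{8590}{36335} = \left(1 - 153\right) + 8590 \cdot \frac{1}{36335} = -152 + \frac{1718}{7267} = - \frac{1102866}{7267}$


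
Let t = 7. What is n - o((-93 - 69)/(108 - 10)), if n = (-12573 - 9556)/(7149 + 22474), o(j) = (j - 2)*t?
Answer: 5147614/207361 ≈ 24.824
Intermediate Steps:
o(j) = -14 + 7*j (o(j) = (j - 2)*7 = (-2 + j)*7 = -14 + 7*j)
n = -22129/29623 ≈ -0.74702
n - o((-93 - 69)/(108 - 10)) = -22129/29623 - (-14 + 7*((-93 - 69)/(108 - 10))) = -22129/29623 - (-14 + 7*(-162/98)) = -22129/29623 - (-14 + 7*(-162*1/98)) = -22129/29623 - (-14 + 7*(-81/49)) = -22129/29623 - (-14 - 81/7) = -22129/29623 - 1*(-179/7) = -22129/29623 + 179/7 = 5147614/207361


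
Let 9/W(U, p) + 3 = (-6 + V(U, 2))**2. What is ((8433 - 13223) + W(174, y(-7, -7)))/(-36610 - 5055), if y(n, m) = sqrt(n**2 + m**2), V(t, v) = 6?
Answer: 4793/41665 ≈ 0.11504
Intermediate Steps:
y(n, m) = sqrt(m**2 + n**2)
W(U, p) = -3 (W(U, p) = 9/(-3 + (-6 + 6)**2) = 9/(-3 + 0**2) = 9/(-3 + 0) = 9/(-3) = 9*(-1/3) = -3)
((8433 - 13223) + W(174, y(-7, -7)))/(-36610 - 5055) = ((8433 - 13223) - 3)/(-36610 - 5055) = (-4790 - 3)/(-41665) = -4793*(-1/41665) = 4793/41665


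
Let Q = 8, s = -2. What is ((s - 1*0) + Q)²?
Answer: 36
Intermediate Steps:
((s - 1*0) + Q)² = ((-2 - 1*0) + 8)² = ((-2 + 0) + 8)² = (-2 + 8)² = 6² = 36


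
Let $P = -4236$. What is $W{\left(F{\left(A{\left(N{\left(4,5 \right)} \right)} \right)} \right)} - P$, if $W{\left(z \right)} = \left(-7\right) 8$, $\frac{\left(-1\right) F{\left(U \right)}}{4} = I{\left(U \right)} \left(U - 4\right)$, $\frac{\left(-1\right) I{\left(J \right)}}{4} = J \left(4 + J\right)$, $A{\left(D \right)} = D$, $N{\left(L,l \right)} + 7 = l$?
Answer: $4180$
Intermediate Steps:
$N{\left(L,l \right)} = -7 + l$
$I{\left(J \right)} = - 4 J \left(4 + J\right)$
$F{\left(U \right)} = 16 U \left(-4 + U\right) \left(4 + U\right)$ ($F{\left(U \right)} = - 4 - 4 U \left(4 + U\right) \left(U - 4\right) = - 4 - 4 U \left(4 + U\right) \left(-4 + U\right) = - 4 \left(- 4 U \left(-4 + U\right) \left(4 + U\right)\right) = 16 U \left(-4 + U\right) \left(4 + U\right)$)
$W{\left(z \right)} = -56$
$W{\left(F{\left(A{\left(N{\left(4,5 \right)} \right)} \right)} \right)} - P = -56 - -4236 = -56 + 4236 = 4180$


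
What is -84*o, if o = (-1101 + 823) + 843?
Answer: -47460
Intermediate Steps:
o = 565 (o = -278 + 843 = 565)
-84*o = -84*565 = -47460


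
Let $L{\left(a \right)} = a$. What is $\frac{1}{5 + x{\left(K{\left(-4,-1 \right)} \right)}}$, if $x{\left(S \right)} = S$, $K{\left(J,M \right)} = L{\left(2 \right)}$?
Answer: $\frac{1}{7} \approx 0.14286$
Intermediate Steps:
$K{\left(J,M \right)} = 2$
$\frac{1}{5 + x{\left(K{\left(-4,-1 \right)} \right)}} = \frac{1}{5 + 2} = \frac{1}{7}$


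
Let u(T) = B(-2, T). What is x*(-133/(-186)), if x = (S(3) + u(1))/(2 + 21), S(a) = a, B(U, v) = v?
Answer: 266/2139 ≈ 0.12436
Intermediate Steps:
u(T) = T
x = 4/23 (x = (3 + 1)/(2 + 21) = 4/23 ≈ 0.17391)
x*(-133/(-186)) = 4*(-133/(-186))/23 = 4*(-133*(-1/186))/23 = (4/23)*(133/186) = 266/2139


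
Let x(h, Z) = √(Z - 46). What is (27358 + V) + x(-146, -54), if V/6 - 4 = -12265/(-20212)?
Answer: 276759287/10106 + 10*I ≈ 27386.0 + 10.0*I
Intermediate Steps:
x(h, Z) = √(-46 + Z)
V = 279339/10106 (V = 24 + 6*(-12265/(-20212)) = 24 + 6*(-12265*(-1/20212)) = 24 + 6*(12265/20212) = 24 + 36795/10106 = 279339/10106 ≈ 27.641)
(27358 + V) + x(-146, -54) = (27358 + 279339/10106) + √(-46 - 54) = 276759287/10106 + √(-100) = 276759287/10106 + 10*I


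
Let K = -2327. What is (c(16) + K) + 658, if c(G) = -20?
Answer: -1689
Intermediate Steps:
(c(16) + K) + 658 = (-20 - 2327) + 658 = -2347 + 658 = -1689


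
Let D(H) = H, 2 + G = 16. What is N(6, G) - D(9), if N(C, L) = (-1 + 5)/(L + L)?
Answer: -62/7 ≈ -8.8571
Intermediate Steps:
G = 14 (G = -2 + 16 = 14)
N(C, L) = 2/L (N(C, L) = 4/((2*L)) = 4*(1/(2*L)) = 2/L)
N(6, G) - D(9) = 2/14 - 1*9 = 2*(1/14) - 9 = 1/7 - 9 = -62/7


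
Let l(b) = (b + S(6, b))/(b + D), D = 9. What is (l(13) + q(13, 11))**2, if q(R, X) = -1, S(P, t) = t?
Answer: 4/121 ≈ 0.033058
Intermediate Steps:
l(b) = 2*b/(9 + b) (l(b) = (b + b)/(b + 9) = (2*b)/(9 + b) = 2*b/(9 + b))
(l(13) + q(13, 11))**2 = (2*13/(9 + 13) - 1)**2 = (2*13/22 - 1)**2 = (2*13*(1/22) - 1)**2 = (13/11 - 1)**2 = (2/11)**2 = 4/121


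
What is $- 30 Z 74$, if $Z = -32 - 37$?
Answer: $153180$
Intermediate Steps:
$Z = -69$ ($Z = -32 - 37 = -69$)
$- 30 Z 74 = \left(-30\right) \left(-69\right) 74 = 2070 \cdot 74 = 153180$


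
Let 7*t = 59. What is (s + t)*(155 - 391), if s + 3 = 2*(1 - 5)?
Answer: 4248/7 ≈ 606.86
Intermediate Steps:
t = 59/7 (t = (1/7)*59 = 59/7 ≈ 8.4286)
s = -11 (s = -3 + 2*(1 - 5) = -3 + 2*(-4) = -3 - 8 = -11)
(s + t)*(155 - 391) = (-11 + 59/7)*(155 - 391) = -18/7*(-236) = 4248/7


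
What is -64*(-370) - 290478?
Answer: -266798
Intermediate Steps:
-64*(-370) - 290478 = 23680 - 290478 = -266798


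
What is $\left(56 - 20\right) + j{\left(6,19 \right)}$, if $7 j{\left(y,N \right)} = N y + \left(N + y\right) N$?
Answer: $\frac{841}{7} \approx 120.14$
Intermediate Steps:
$j{\left(y,N \right)} = \frac{N y}{7} + \frac{N \left(N + y\right)}{7}$ ($j{\left(y,N \right)} = \frac{N y + \left(N + y\right) N}{7} = \frac{N y + N \left(N + y\right)}{7} = \frac{N y}{7} + \frac{N \left(N + y\right)}{7}$)
$\left(56 - 20\right) + j{\left(6,19 \right)} = \left(56 - 20\right) + \frac{1}{7} \cdot 19 \left(19 + 2 \cdot 6\right) = 36 + \frac{1}{7} \cdot 19 \left(19 + 12\right) = 36 + \frac{1}{7} \cdot 19 \cdot 31 = 36 + \frac{589}{7} = \frac{841}{7}$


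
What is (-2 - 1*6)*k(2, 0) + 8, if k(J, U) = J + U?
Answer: -8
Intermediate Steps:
(-2 - 1*6)*k(2, 0) + 8 = (-2 - 1*6)*(2 + 0) + 8 = (-2 - 6)*2 + 8 = -8*2 + 8 = -16 + 8 = -8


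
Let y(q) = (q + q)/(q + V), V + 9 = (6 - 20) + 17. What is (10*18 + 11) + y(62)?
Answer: 2705/14 ≈ 193.21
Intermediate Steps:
V = -6 (V = -9 + ((6 - 20) + 17) = -9 + (-14 + 17) = -9 + 3 = -6)
y(q) = 2*q/(-6 + q) (y(q) = (q + q)/(q - 6) = (2*q)/(-6 + q) = 2*q/(-6 + q))
(10*18 + 11) + y(62) = (10*18 + 11) + 2*62/(-6 + 62) = (180 + 11) + 2*62/56 = 191 + 2*62*(1/56) = 191 + 31/14 = 2705/14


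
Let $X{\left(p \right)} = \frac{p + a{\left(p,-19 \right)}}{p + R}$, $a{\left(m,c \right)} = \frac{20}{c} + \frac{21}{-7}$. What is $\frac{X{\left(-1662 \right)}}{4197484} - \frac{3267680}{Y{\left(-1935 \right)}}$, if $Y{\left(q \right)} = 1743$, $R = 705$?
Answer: $- \frac{83132885189872765}{44343576763332} \approx -1874.7$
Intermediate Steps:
$a{\left(m,c \right)} = -3 + \frac{20}{c}$ ($a{\left(m,c \right)} = \frac{20}{c} + 21 \left(- \frac{1}{7}\right) = \frac{20}{c} - 3 = -3 + \frac{20}{c}$)
$X{\left(p \right)} = \frac{- \frac{77}{19} + p}{705 + p}$ ($X{\left(p \right)} = \frac{p - \left(3 - \frac{20}{-19}\right)}{p + 705} = \frac{p + \left(-3 + 20 \left(- \frac{1}{19}\right)\right)}{705 + p} = \frac{p - \frac{77}{19}}{705 + p} = \frac{- \frac{77}{19} + p}{705 + p}$)
$\frac{X{\left(-1662 \right)}}{4197484} - \frac{3267680}{Y{\left(-1935 \right)}} = \frac{\frac{1}{705 - 1662} \left(- \frac{77}{19} - 1662\right)}{4197484} - \frac{3267680}{1743} = \frac{1}{-957} \left(- \frac{31655}{19}\right) \frac{1}{4197484} - \frac{3267680}{1743} = \left(- \frac{1}{957}\right) \left(- \frac{31655}{19}\right) \frac{1}{4197484} - \frac{3267680}{1743} = \frac{31655}{18183} \cdot \frac{1}{4197484} - \frac{3267680}{1743} = \frac{31655}{76322851572} - \frac{3267680}{1743} = - \frac{83132885189872765}{44343576763332}$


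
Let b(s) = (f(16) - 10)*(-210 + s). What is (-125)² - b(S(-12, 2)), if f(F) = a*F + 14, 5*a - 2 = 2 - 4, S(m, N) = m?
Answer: 16513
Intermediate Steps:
a = 0 (a = ⅖ + (2 - 4)/5 = ⅖ + (⅕)*(-2) = ⅖ - ⅖ = 0)
f(F) = 14 (f(F) = 0*F + 14 = 0 + 14 = 14)
b(s) = -840 + 4*s (b(s) = (14 - 10)*(-210 + s) = 4*(-210 + s) = -840 + 4*s)
(-125)² - b(S(-12, 2)) = (-125)² - (-840 + 4*(-12)) = 15625 - (-840 - 48) = 15625 - 1*(-888) = 15625 + 888 = 16513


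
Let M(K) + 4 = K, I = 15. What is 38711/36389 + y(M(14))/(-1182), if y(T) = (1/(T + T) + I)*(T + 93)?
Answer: -213040127/860235960 ≈ -0.24765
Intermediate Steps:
M(K) = -4 + K
y(T) = (15 + 1/(2*T))*(93 + T) (y(T) = (1/(T + T) + 15)*(T + 93) = (1/(2*T) + 15)*(93 + T) = (15 + 1/(2*T))*(93 + T))
38711/36389 + y(M(14))/(-1182) = 38711/36389 + ((93 + (-4 + 14)*(2791 + 30*(-4 + 14)))/(2*(-4 + 14)))/(-1182) = 38711*(1/36389) + ((½)*(93 + 10*(2791 + 30*10))/10)*(-1/1182) = 38711/36389 + ((½)*(⅒)*(93 + 10*(2791 + 300)))*(-1/1182) = 38711/36389 + ((½)*(⅒)*(93 + 10*3091))*(-1/1182) = 38711/36389 + ((½)*(⅒)*(93 + 30910))*(-1/1182) = 38711/36389 + ((½)*(⅒)*31003)*(-1/1182) = 38711/36389 + (31003/20)*(-1/1182) = 38711/36389 - 31003/23640 = -213040127/860235960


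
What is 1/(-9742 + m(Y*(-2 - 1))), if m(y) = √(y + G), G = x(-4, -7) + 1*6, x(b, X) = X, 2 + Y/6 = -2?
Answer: -9742/94906493 - √71/94906493 ≈ -0.00010274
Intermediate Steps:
Y = -24 (Y = -12 + 6*(-2) = -12 - 12 = -24)
G = -1 (G = -7 + 1*6 = -7 + 6 = -1)
m(y) = √(-1 + y) (m(y) = √(y - 1) = √(-1 + y))
1/(-9742 + m(Y*(-2 - 1))) = 1/(-9742 + √(-1 - 24*(-2 - 1))) = 1/(-9742 + √(-1 - 24*(-3))) = 1/(-9742 + √(-1 + 72)) = 1/(-9742 + √71)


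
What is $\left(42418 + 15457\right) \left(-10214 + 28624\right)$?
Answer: $1065478750$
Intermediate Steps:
$\left(42418 + 15457\right) \left(-10214 + 28624\right) = 57875 \cdot 18410 = 1065478750$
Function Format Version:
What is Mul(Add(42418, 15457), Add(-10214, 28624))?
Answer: 1065478750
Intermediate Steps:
Mul(Add(42418, 15457), Add(-10214, 28624)) = Mul(57875, 18410) = 1065478750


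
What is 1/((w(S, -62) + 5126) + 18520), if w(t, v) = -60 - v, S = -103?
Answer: 1/23648 ≈ 4.2287e-5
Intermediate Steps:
1/((w(S, -62) + 5126) + 18520) = 1/(((-60 - 1*(-62)) + 5126) + 18520) = 1/(((-60 + 62) + 5126) + 18520) = 1/((2 + 5126) + 18520) = 1/(5128 + 18520) = 1/23648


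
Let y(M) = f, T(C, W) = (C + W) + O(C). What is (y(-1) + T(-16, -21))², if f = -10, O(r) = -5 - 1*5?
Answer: 3249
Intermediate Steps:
O(r) = -10 (O(r) = -5 - 5 = -10)
T(C, W) = -10 + C + W (T(C, W) = (C + W) - 10 = -10 + C + W)
y(M) = -10
(y(-1) + T(-16, -21))² = (-10 + (-10 - 16 - 21))² = (-10 - 47)² = (-57)² = 3249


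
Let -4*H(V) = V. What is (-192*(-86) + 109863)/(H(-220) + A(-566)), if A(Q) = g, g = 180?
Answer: 25275/47 ≈ 537.77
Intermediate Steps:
H(V) = -V/4
A(Q) = 180
(-192*(-86) + 109863)/(H(-220) + A(-566)) = (-192*(-86) + 109863)/(-1/4*(-220) + 180) = (16512 + 109863)/(55 + 180) = 126375/235 = 126375*(1/235) = 25275/47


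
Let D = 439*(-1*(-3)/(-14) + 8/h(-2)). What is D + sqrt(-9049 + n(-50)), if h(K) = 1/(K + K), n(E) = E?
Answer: -197989/14 + 3*I*sqrt(1011) ≈ -14142.0 + 95.389*I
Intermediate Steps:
h(K) = 1/(2*K)
D = -197989/14 (D = 439*(-1*(-3)/(-14) + 8/(((1/2)/(-2)))) = 439*(3*(-1/14) + 8/(((1/2)*(-1/2)))) = 439*(-3/14 + 8/(-1/4)) = 439*(-3/14 + 8*(-4)) = 439*(-3/14 - 32) = 439*(-451/14) = -197989/14 ≈ -14142.)
D + sqrt(-9049 + n(-50)) = -197989/14 + sqrt(-9049 - 50) = -197989/14 + sqrt(-9099) = -197989/14 + 3*I*sqrt(1011)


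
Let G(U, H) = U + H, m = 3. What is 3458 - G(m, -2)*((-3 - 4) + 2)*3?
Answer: 3473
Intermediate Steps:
G(U, H) = H + U
3458 - G(m, -2)*((-3 - 4) + 2)*3 = 3458 - (-2 + 3)*((-3 - 4) + 2)*3 = 3458 - 1*(-7 + 2)*3 = 3458 - 1*(-5)*3 = 3458 - (-5)*3 = 3458 - 1*(-15) = 3458 + 15 = 3473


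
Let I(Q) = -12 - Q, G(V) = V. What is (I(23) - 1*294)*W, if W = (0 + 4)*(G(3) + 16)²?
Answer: -475076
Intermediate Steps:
W = 1444 (W = (0 + 4)*(3 + 16)² = 4*19² = 4*361 = 1444)
(I(23) - 1*294)*W = ((-12 - 1*23) - 1*294)*1444 = ((-12 - 23) - 294)*1444 = (-35 - 294)*1444 = -329*1444 = -475076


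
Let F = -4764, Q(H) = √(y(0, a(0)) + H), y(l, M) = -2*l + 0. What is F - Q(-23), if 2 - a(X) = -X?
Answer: -4764 - I*√23 ≈ -4764.0 - 4.7958*I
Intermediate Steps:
a(X) = 2 + X (a(X) = 2 - (-1)*X = 2 + X)
y(l, M) = -2*l
Q(H) = √H (Q(H) = √(-2*0 + H) = √(0 + H) = √H)
F - Q(-23) = -4764 - √(-23) = -4764 - I*√23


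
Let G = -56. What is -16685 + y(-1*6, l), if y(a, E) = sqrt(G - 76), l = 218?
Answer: -16685 + 2*I*sqrt(33) ≈ -16685.0 + 11.489*I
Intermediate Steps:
y(a, E) = 2*I*sqrt(33) (y(a, E) = sqrt(-56 - 76) = sqrt(-132) = 2*I*sqrt(33))
-16685 + y(-1*6, l) = -16685 + 2*I*sqrt(33)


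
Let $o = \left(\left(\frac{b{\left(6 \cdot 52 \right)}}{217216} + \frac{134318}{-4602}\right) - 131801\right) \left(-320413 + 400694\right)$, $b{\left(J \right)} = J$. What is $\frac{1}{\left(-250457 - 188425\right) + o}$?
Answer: $- \frac{62476752}{661247570490651725} \approx -9.4483 \cdot 10^{-11}$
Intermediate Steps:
$o = - \frac{661220150568780461}{62476752}$ ($o = \left(\left(\frac{6 \cdot 52}{217216} + \frac{134318}{-4602}\right) - 131801\right) \left(-320413 + 400694\right) = \left(\left(312 \cdot \frac{1}{217216} + 134318 \left(- \frac{1}{4602}\right)\right) - 131801\right) 80281 = \left(\left(\frac{39}{27152} - \frac{67159}{2301}\right) - 131801\right) 80281 = \left(- \frac{1823411429}{62476752} - 131801\right) 80281 = \left(- \frac{8236321801781}{62476752}\right) 80281 = - \frac{661220150568780461}{62476752} \approx -1.0583 \cdot 10^{10}$)
$\frac{1}{\left(-250457 - 188425\right) + o} = \frac{1}{\left(-250457 - 188425\right) - \frac{661220150568780461}{62476752}} = \frac{1}{-438882 - \frac{661220150568780461}{62476752}} = \frac{1}{- \frac{661247570490651725}{62476752}} = - \frac{62476752}{661247570490651725}$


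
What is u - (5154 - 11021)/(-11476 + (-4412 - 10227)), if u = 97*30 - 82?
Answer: 73847353/26115 ≈ 2827.8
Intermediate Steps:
u = 2828 (u = 2910 - 82 = 2828)
u - (5154 - 11021)/(-11476 + (-4412 - 10227)) = 2828 - (5154 - 11021)/(-11476 + (-4412 - 10227)) = 2828 - (-5867)/(-11476 - 14639) = 2828 - (-5867)/(-26115) = 2828 - (-5867)*(-1)/26115 = 2828 - 1*5867/26115 = 2828 - 5867/26115 = 73847353/26115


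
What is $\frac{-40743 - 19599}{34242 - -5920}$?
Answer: $- \frac{30171}{20081} \approx -1.5025$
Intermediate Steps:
$\frac{-40743 - 19599}{34242 - -5920} = - \frac{60342}{34242 + \left(-12666 + 18586\right)} = - \frac{60342}{34242 + 5920} = - \frac{60342}{40162} = \left(-60342\right) \frac{1}{40162} = - \frac{30171}{20081}$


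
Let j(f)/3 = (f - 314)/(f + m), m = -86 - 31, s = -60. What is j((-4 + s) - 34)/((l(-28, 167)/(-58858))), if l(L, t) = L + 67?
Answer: -24249496/2795 ≈ -8676.0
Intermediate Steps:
l(L, t) = 67 + L
m = -117
j(f) = 3*(-314 + f)/(-117 + f) (j(f) = 3*((f - 314)/(f - 117)) = 3*((-314 + f)/(-117 + f)) = 3*(-314 + f)/(-117 + f))
j((-4 + s) - 34)/((l(-28, 167)/(-58858))) = (3*(-314 + ((-4 - 60) - 34))/(-117 + ((-4 - 60) - 34)))/(((67 - 28)/(-58858))) = (3*(-314 + (-64 - 34))/(-117 + (-64 - 34)))/((39*(-1/58858))) = (3*(-314 - 98)/(-117 - 98))/(-39/58858) = (3*(-412)/(-215))*(-58858/39) = (3*(-1/215)*(-412))*(-58858/39) = (1236/215)*(-58858/39) = -24249496/2795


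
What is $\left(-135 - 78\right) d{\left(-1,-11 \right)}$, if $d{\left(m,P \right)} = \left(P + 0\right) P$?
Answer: $-25773$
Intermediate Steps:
$d{\left(m,P \right)} = P^{2}$ ($d{\left(m,P \right)} = P P = P^{2}$)
$\left(-135 - 78\right) d{\left(-1,-11 \right)} = \left(-135 - 78\right) \left(-11\right)^{2} = \left(-213\right) 121 = -25773$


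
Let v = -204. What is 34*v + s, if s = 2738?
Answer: -4198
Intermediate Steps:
34*v + s = 34*(-204) + 2738 = -6936 + 2738 = -4198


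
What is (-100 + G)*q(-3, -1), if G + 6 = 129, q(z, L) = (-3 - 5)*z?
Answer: 552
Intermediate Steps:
q(z, L) = -8*z
G = 123 (G = -6 + 129 = 123)
(-100 + G)*q(-3, -1) = (-100 + 123)*(-8*(-3)) = 23*24 = 552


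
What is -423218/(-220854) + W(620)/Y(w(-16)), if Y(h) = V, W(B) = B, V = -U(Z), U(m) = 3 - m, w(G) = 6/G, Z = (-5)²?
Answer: 36560069/1214697 ≈ 30.098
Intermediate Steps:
Z = 25
V = 22 (V = -(3 - 1*25) = -(3 - 25) = -1*(-22) = 22)
Y(h) = 22
-423218/(-220854) + W(620)/Y(w(-16)) = -423218/(-220854) + 620/22 = -423218*(-1/220854) + 620*(1/22) = 211609/110427 + 310/11 = 36560069/1214697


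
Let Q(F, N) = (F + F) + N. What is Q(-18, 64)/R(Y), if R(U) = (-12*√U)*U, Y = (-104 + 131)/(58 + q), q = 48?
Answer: -742*√318/729 ≈ -18.151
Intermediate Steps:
Y = 27/106 (Y = (-104 + 131)/(58 + 48) = 27/106 ≈ 0.25472)
Q(F, N) = N + 2*F (Q(F, N) = 2*F + N = N + 2*F)
R(U) = -12*U^(3/2)
Q(-18, 64)/R(Y) = (64 + 2*(-18))/((-243*√318/2809)) = (64 - 36)/((-243*√318/2809)) = 28/((-243*√318/2809)) = 28*(-53*√318/1458) = -742*√318/729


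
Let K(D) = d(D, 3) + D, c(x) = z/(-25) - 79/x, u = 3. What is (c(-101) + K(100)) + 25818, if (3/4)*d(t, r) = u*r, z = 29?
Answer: 65472296/2525 ≈ 25930.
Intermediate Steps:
d(t, r) = 4*r (d(t, r) = 4*(3*r)/3 = 4*r)
c(x) = -29/25 - 79/x (c(x) = 29/(-25) - 79/x = 29*(-1/25) - 79/x = -29/25 - 79/x)
K(D) = 12 + D (K(D) = 4*3 + D = 12 + D)
(c(-101) + K(100)) + 25818 = ((-29/25 - 79/(-101)) + (12 + 100)) + 25818 = ((-29/25 - 79*(-1/101)) + 112) + 25818 = ((-29/25 + 79/101) + 112) + 25818 = (-954/2525 + 112) + 25818 = 281846/2525 + 25818 = 65472296/2525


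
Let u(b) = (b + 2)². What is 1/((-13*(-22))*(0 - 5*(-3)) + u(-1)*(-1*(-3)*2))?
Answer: 1/4296 ≈ 0.00023277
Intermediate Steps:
u(b) = (2 + b)²
1/((-13*(-22))*(0 - 5*(-3)) + u(-1)*(-1*(-3)*2)) = 1/((-13*(-22))*(0 - 5*(-3)) + (2 - 1)²*(-1*(-3)*2)) = 1/(286*(0 + 15) + 1²*(3*2)) = 1/(286*15 + 1*6) = 1/(4290 + 6) = 1/4296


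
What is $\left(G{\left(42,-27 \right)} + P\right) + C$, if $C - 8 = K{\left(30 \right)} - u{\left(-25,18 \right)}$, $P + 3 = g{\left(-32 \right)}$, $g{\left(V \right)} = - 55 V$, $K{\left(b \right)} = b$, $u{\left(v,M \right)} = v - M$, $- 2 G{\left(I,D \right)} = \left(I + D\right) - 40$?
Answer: $\frac{3701}{2} \approx 1850.5$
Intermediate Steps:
$G{\left(I,D \right)} = 20 - \frac{D}{2} - \frac{I}{2}$ ($G{\left(I,D \right)} = - \frac{\left(I + D\right) - 40}{2} = - \frac{\left(D + I\right) - 40}{2} = - \frac{-40 + D + I}{2} = 20 - \frac{D}{2} - \frac{I}{2}$)
$P = 1757$ ($P = -3 - -1760 = -3 + 1760 = 1757$)
$C = 81$ ($C = 8 + \left(30 - \left(-25 - 18\right)\right) = 8 + \left(30 - -43\right) = 8 + \left(30 + 43\right) = 8 + 73 = 81$)
$\left(G{\left(42,-27 \right)} + P\right) + C = \left(\left(20 - - \frac{27}{2} - 21\right) + 1757\right) + 81 = \left(\left(20 + \frac{27}{2} - 21\right) + 1757\right) + 81 = \left(\frac{25}{2} + 1757\right) + 81 = \frac{3539}{2} + 81 = \frac{3701}{2}$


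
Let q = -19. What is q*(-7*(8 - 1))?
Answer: 931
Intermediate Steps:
q*(-7*(8 - 1)) = -(-133)*(8 - 1) = -(-133)*7 = -19*(-49) = 931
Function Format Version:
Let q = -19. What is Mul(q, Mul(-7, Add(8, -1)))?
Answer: 931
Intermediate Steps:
Mul(q, Mul(-7, Add(8, -1))) = Mul(-19, Mul(-7, Add(8, -1))) = Mul(-19, Mul(-7, 7)) = Mul(-19, -49) = 931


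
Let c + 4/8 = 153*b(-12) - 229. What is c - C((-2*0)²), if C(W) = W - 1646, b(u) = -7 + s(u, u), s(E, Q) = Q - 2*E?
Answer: 4363/2 ≈ 2181.5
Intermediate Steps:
b(u) = -7 - u (b(u) = -7 + (u - 2*u) = -7 - u)
C(W) = -1646 + W
c = 1071/2 (c = -½ + (153*(-7 - 1*(-12)) - 229) = -½ + (153*(-7 + 12) - 229) = -½ + (153*5 - 229) = -½ + (765 - 229) = -½ + 536 = 1071/2 ≈ 535.50)
c - C((-2*0)²) = 1071/2 - (-1646 + (-2*0)²) = 1071/2 - (-1646 + 0²) = 1071/2 - (-1646 + 0) = 1071/2 - 1*(-1646) = 1071/2 + 1646 = 4363/2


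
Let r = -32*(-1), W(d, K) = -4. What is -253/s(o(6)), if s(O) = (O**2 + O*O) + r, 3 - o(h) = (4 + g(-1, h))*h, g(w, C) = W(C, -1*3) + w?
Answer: -253/194 ≈ -1.3041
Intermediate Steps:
r = 32
g(w, C) = -4 + w
o(h) = 3 + h (o(h) = 3 - (4 + (-4 - 1))*h = 3 - (4 - 5)*h = 3 - (-1)*h = 3 + h)
s(O) = 32 + 2*O**2 (s(O) = (O**2 + O*O) + 32 = (O**2 + O**2) + 32 = 2*O**2 + 32 = 32 + 2*O**2)
-253/s(o(6)) = -253/(32 + 2*(3 + 6)**2) = -253/(32 + 2*9**2) = -253/(32 + 2*81) = -253/(32 + 162) = -253/194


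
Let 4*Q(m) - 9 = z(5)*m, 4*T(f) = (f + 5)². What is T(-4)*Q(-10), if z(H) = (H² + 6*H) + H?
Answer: -591/16 ≈ -36.938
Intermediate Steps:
z(H) = H² + 7*H
T(f) = (5 + f)²/4 (T(f) = (f + 5)²/4 = (5 + f)²/4)
Q(m) = 9/4 + 15*m (Q(m) = 9/4 + ((5*(7 + 5))*m)/4 = 9/4 + ((5*12)*m)/4 = 9/4 + (60*m)/4 = 9/4 + 15*m)
T(-4)*Q(-10) = ((5 - 4)²/4)*(9/4 + 15*(-10)) = ((¼)*1²)*(9/4 - 150) = ((¼)*1)*(-591/4) = (¼)*(-591/4) = -591/16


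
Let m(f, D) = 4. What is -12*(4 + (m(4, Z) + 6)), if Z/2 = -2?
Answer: -168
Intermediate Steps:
Z = -4 (Z = 2*(-2) = -4)
-12*(4 + (m(4, Z) + 6)) = -12*(4 + (4 + 6)) = -12*(4 + 10) = -12*14 = -168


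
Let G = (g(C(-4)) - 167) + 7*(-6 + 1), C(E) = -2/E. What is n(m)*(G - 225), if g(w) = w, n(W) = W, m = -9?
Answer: 7677/2 ≈ 3838.5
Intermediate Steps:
G = -403/2 (G = (-2/(-4) - 167) + 7*(-6 + 1) = (-2*(-¼) - 167) + 7*(-5) = (½ - 167) - 35 = -333/2 - 35 = -403/2 ≈ -201.50)
n(m)*(G - 225) = -9*(-403/2 - 225) = -9*(-853/2) = 7677/2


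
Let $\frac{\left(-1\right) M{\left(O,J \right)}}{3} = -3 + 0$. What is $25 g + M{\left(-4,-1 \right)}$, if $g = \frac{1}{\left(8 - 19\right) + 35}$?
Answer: $\frac{241}{24} \approx 10.042$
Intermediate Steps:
$M{\left(O,J \right)} = 9$ ($M{\left(O,J \right)} = - 3 \left(-3 + 0\right) = \left(-3\right) \left(-3\right) = 9$)
$g = \frac{1}{24}$ ($g = \frac{1}{-11 + 35} = \frac{1}{24} \approx 0.041667$)
$25 g + M{\left(-4,-1 \right)} = 25 \cdot \frac{1}{24} + 9 = \frac{25}{24} + 9 = \frac{241}{24}$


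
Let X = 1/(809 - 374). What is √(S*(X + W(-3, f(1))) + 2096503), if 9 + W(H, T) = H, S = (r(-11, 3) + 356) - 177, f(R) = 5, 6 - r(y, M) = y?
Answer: 11*√3274924035/435 ≈ 1447.1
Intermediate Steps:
r(y, M) = 6 - y
S = 196 (S = ((6 - 1*(-11)) + 356) - 177 = ((6 + 11) + 356) - 177 = (17 + 356) - 177 = 373 - 177 = 196)
W(H, T) = -9 + H
X = 1/435 ≈ 0.0022989
√(S*(X + W(-3, f(1))) + 2096503) = √(196*(1/435 + (-9 - 3)) + 2096503) = √(196*(1/435 - 12) + 2096503) = √(196*(-5219/435) + 2096503) = √(-1022924/435 + 2096503) = √(910955881/435) = 11*√3274924035/435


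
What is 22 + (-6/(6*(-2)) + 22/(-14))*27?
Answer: -97/14 ≈ -6.9286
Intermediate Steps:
22 + (-6/(6*(-2)) + 22/(-14))*27 = 22 + (-6/(-12) + 22*(-1/14))*27 = 22 + (-6*(-1/12) - 11/7)*27 = 22 + (1/2 - 11/7)*27 = 22 - 15/14*27 = 22 - 405/14 = -97/14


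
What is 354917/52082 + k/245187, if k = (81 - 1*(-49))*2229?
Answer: 34037611873/4256609778 ≈ 7.9964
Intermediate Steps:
k = 289770 (k = (81 + 49)*2229 = 130*2229 = 289770)
354917/52082 + k/245187 = 354917/52082 + 289770/245187 = 354917*(1/52082) + 289770*(1/245187) = 354917/52082 + 96590/81729 = 34037611873/4256609778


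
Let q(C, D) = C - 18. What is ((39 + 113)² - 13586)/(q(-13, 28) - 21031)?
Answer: -4759/10531 ≈ -0.45190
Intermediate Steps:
q(C, D) = -18 + C
((39 + 113)² - 13586)/(q(-13, 28) - 21031) = ((39 + 113)² - 13586)/((-18 - 13) - 21031) = (152² - 13586)/(-31 - 21031) = (23104 - 13586)/(-21062) = 9518*(-1/21062) = -4759/10531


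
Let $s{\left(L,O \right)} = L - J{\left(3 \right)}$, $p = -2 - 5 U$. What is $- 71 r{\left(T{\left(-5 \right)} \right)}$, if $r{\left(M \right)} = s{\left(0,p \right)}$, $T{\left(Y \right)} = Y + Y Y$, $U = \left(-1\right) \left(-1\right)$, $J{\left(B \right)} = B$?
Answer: $213$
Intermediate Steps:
$U = 1$
$p = -7$ ($p = -2 - 5 = -7$)
$s{\left(L,O \right)} = -3 + L$ ($s{\left(L,O \right)} = L - 3 = -3 + L$)
$T{\left(Y \right)} = Y + Y^{2}$
$r{\left(M \right)} = -3$ ($r{\left(M \right)} = -3 + 0 = -3$)
$- 71 r{\left(T{\left(-5 \right)} \right)} = \left(-71\right) \left(-3\right) = 213$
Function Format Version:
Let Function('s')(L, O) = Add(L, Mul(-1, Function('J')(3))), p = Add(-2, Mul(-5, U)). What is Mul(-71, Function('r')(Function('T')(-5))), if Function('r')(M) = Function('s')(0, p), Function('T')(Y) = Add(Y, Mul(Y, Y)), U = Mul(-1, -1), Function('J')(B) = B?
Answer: 213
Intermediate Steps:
U = 1
p = -7 (p = Add(-2, Mul(-5, 1)) = Add(-2, -5) = -7)
Function('s')(L, O) = Add(-3, L) (Function('s')(L, O) = Add(L, Mul(-1, 3)) = Add(L, -3) = Add(-3, L))
Function('T')(Y) = Add(Y, Pow(Y, 2))
Function('r')(M) = -3 (Function('r')(M) = Add(-3, 0) = -3)
Mul(-71, Function('r')(Function('T')(-5))) = Mul(-71, -3) = 213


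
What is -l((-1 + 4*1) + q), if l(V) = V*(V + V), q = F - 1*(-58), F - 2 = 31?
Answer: -17672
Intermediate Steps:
F = 33 (F = 2 + 31 = 33)
q = 91 (q = 33 - 1*(-58) = 33 + 58 = 91)
l(V) = 2*V² (l(V) = V*(2*V) = 2*V²)
-l((-1 + 4*1) + q) = -2*((-1 + 4*1) + 91)² = -2*((-1 + 4) + 91)² = -2*(3 + 91)² = -2*94² = -2*8836 = -1*17672 = -17672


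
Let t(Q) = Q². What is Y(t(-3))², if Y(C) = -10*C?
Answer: 8100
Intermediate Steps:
Y(t(-3))² = (-10*(-3)²)² = (-10*9)² = (-90)² = 8100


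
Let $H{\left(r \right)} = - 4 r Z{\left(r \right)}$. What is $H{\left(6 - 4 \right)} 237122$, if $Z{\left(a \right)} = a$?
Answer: $-3793952$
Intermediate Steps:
$H{\left(r \right)} = - 4 r^{2}$ ($H{\left(r \right)} = - 4 r r = - 4 r^{2}$)
$H{\left(6 - 4 \right)} 237122 = - 4 \left(6 - 4\right)^{2} \cdot 237122 = - 4 \cdot 2^{2} \cdot 237122 = \left(-4\right) 4 \cdot 237122 = \left(-16\right) 237122 = -3793952$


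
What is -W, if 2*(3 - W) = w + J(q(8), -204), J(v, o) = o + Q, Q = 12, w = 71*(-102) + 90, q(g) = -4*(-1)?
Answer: -3675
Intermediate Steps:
q(g) = 4
w = -7152 (w = -7242 + 90 = -7152)
J(v, o) = 12 + o (J(v, o) = o + 12 = 12 + o)
W = 3675 (W = 3 - (-7152 + (12 - 204))/2 = 3 - (-7152 - 192)/2 = 3 - ½*(-7344) = 3 + 3672 = 3675)
-W = -1*3675 = -3675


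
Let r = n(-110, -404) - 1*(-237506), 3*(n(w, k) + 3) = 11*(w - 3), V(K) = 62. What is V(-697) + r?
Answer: 711452/3 ≈ 2.3715e+5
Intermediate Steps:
n(w, k) = -14 + 11*w/3 (n(w, k) = -3 + (11*(w - 3))/3 = -3 + (11*(-3 + w))/3 = -3 + (-33 + 11*w)/3 = -3 + (-11 + 11*w/3) = -14 + 11*w/3)
r = 711266/3 (r = (-14 + (11/3)*(-110)) - 1*(-237506) = (-14 - 1210/3) + 237506 = -1252/3 + 237506 = 711266/3 ≈ 2.3709e+5)
V(-697) + r = 62 + 711266/3 = 711452/3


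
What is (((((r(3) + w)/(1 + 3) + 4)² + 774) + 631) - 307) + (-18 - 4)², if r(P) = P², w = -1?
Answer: 1618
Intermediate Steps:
(((((r(3) + w)/(1 + 3) + 4)² + 774) + 631) - 307) + (-18 - 4)² = (((((3² - 1)/(1 + 3) + 4)² + 774) + 631) - 307) + (-18 - 4)² = (((((9 - 1)/4 + 4)² + 774) + 631) - 307) + (-22)² = ((((8*(¼) + 4)² + 774) + 631) - 307) + 484 = ((((2 + 4)² + 774) + 631) - 307) + 484 = (((6² + 774) + 631) - 307) + 484 = (((36 + 774) + 631) - 307) + 484 = ((810 + 631) - 307) + 484 = (1441 - 307) + 484 = 1134 + 484 = 1618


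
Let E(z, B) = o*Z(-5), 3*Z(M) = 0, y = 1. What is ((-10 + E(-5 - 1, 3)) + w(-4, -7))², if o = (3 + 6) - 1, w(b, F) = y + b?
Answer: 169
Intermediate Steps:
Z(M) = 0 (Z(M) = (⅓)*0 = 0)
w(b, F) = 1 + b
o = 8 (o = 9 - 1 = 8)
E(z, B) = 0 (E(z, B) = 8*0 = 0)
((-10 + E(-5 - 1, 3)) + w(-4, -7))² = ((-10 + 0) + (1 - 4))² = (-10 - 3)² = (-13)² = 169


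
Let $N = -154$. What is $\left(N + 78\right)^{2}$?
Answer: $5776$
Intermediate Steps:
$\left(N + 78\right)^{2} = \left(-154 + 78\right)^{2} = \left(-76\right)^{2} = 5776$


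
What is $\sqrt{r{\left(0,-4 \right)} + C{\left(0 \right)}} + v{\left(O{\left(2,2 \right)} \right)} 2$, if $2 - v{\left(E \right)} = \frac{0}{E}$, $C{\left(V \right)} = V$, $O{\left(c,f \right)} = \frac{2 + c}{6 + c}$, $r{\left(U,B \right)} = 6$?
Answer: $4 + \sqrt{6} \approx 6.4495$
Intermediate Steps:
$O{\left(c,f \right)} = \frac{2 + c}{6 + c}$
$v{\left(E \right)} = 2$ ($v{\left(E \right)} = 2 - \frac{0}{E} = 2 - 0 = 2 + 0 = 2$)
$\sqrt{r{\left(0,-4 \right)} + C{\left(0 \right)}} + v{\left(O{\left(2,2 \right)} \right)} 2 = \sqrt{6 + 0} + 2 \cdot 2 = \sqrt{6} + 4 = 4 + \sqrt{6}$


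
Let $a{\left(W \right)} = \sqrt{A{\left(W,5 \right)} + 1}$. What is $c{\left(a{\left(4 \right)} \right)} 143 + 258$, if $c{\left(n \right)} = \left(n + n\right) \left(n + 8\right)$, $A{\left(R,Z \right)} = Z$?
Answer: $1974 + 2288 \sqrt{6} \approx 7578.4$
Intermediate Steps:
$a{\left(W \right)} = \sqrt{6}$ ($a{\left(W \right)} = \sqrt{5 + 1} = \sqrt{6}$)
$c{\left(n \right)} = 2 n \left(8 + n\right)$
$c{\left(a{\left(4 \right)} \right)} 143 + 258 = 2 \sqrt{6} \left(8 + \sqrt{6}\right) 143 + 258 = 286 \sqrt{6} \left(8 + \sqrt{6}\right) + 258 = 258 + 286 \sqrt{6} \left(8 + \sqrt{6}\right)$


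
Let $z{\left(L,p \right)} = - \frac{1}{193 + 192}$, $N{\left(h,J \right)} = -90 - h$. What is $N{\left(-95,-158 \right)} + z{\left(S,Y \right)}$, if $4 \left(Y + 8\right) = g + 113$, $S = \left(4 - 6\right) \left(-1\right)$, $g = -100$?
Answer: $\frac{1924}{385} \approx 4.9974$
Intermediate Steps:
$S = 2$ ($S = \left(-2\right) \left(-1\right) = 2$)
$Y = - \frac{19}{4}$ ($Y = -8 + \frac{-100 + 113}{4} = -8 + \frac{1}{4} \cdot 13 = -8 + \frac{13}{4} = - \frac{19}{4} \approx -4.75$)
$z{\left(L,p \right)} = - \frac{1}{385}$
$N{\left(-95,-158 \right)} + z{\left(S,Y \right)} = \left(-90 - -95\right) - \frac{1}{385} = \left(-90 + 95\right) - \frac{1}{385} = 5 - \frac{1}{385} = \frac{1924}{385}$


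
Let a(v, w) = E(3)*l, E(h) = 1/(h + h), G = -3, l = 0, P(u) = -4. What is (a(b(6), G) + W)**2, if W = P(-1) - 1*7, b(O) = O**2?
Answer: 121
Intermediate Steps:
E(h) = 1/(2*h)
a(v, w) = 0 (a(v, w) = ((1/2)/3)*0 = ((1/2)*(1/3))*0 = (1/6)*0 = 0)
W = -11 (W = -4 - 1*7 = -4 - 7 = -11)
(a(b(6), G) + W)**2 = (0 - 11)**2 = (-11)**2 = 121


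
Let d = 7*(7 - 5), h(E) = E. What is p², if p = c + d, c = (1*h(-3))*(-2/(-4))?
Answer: 625/4 ≈ 156.25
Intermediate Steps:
d = 14 (d = 7*2 = 14)
c = -3/2 (c = (1*(-3))*(-2/(-4)) = -(-6)*(-1)/4 = -3*½ = -3/2 ≈ -1.5000)
p = 25/2 (p = -3/2 + 14 = 25/2 ≈ 12.500)
p² = (25/2)² = 625/4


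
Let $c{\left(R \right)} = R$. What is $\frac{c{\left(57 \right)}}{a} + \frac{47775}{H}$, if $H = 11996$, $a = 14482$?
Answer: $\frac{346280661}{86863036} \approx 3.9865$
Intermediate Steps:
$\frac{c{\left(57 \right)}}{a} + \frac{47775}{H} = \frac{57}{14482} + \frac{47775}{11996} = \frac{346280661}{86863036}$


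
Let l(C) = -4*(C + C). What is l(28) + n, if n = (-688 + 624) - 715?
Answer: -1003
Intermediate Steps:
l(C) = -8*C
n = -779 (n = -64 - 715 = -779)
l(28) + n = -8*28 - 779 = -224 - 779 = -1003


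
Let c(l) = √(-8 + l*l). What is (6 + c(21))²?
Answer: (6 + √433)² ≈ 718.70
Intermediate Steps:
c(l) = √(-8 + l²)
(6 + c(21))² = (6 + √(-8 + 21²))² = (6 + √(-8 + 441))² = (6 + √433)²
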